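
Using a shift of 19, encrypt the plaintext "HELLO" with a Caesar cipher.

Step 1: For each letter, shift forward by 19 positions (mod 26).
  H (position 7) -> position (7+19) mod 26 = 0 -> A
  E (position 4) -> position (4+19) mod 26 = 23 -> X
  L (position 11) -> position (11+19) mod 26 = 4 -> E
  L (position 11) -> position (11+19) mod 26 = 4 -> E
  O (position 14) -> position (14+19) mod 26 = 7 -> H
Result: AXEEH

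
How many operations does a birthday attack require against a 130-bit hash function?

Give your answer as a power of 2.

Step 1: The birthday paradox gives collision probability ~50% after sqrt(2^n) = 2^(n/2) hashes.
Step 2: For 130-bit output: 2^(130/2) = 2^65.
Step 3: Approximately 2^65 hash computations needed.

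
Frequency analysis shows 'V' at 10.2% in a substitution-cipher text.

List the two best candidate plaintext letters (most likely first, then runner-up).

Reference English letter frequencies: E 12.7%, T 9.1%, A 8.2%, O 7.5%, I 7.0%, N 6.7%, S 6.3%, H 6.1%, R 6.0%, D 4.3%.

Step 1: Observed frequency of 'V' is 10.2%.
Step 2: Compute distances to each reference frequency and sort:
  T (9.1%): difference = 1.1% <-- BEST
  A (8.2%): difference = 2.0% <-- RUNNER-UP
  E (12.7%): difference = 2.5%
  O (7.5%): difference = 2.7%
  I (7.0%): difference = 3.2%
Step 3: Most likely is 'T' (9.1%, diff 1.1%); second most likely is 'A' (8.2%, diff 2.0%).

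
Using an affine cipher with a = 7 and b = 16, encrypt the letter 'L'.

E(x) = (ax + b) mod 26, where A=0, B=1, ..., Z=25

Step 1: Convert 'L' to number: x = 11.
Step 2: E(11) = (7 * 11 + 16) mod 26 = 93 mod 26 = 15.
Step 3: Convert 15 back to letter: P.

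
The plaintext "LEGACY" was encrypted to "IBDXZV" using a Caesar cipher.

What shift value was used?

Step 1: Compare first letters: L (position 11) -> I (position 8).
Step 2: Shift = (8 - 11) mod 26 = 23.
The shift value is 23.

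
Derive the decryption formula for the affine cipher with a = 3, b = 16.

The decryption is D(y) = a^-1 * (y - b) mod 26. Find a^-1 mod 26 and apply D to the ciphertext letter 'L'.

Step 1: Find a^-1, the modular inverse of 3 mod 26.
Step 2: We need 3 * a^-1 = 1 (mod 26).
Step 3: 3 * 9 = 27 = 1 * 26 + 1, so a^-1 = 9.
Step 4: D(y) = 9(y - 16) mod 26.
Step 5: Apply to 'L' (y = 11): D(11) = 9 * (11 - 16) mod 26 = 9 * -5 mod 26 = 7 -> 'H'.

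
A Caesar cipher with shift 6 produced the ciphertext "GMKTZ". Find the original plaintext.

Step 1: Reverse the shift by subtracting 6 from each letter position.
  G (position 6) -> position (6-6) mod 26 = 0 -> A
  M (position 12) -> position (12-6) mod 26 = 6 -> G
  K (position 10) -> position (10-6) mod 26 = 4 -> E
  T (position 19) -> position (19-6) mod 26 = 13 -> N
  Z (position 25) -> position (25-6) mod 26 = 19 -> T
Decrypted message: AGENT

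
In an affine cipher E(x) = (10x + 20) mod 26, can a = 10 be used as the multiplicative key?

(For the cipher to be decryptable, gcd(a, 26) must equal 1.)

Step 1: Compute gcd(10, 26).
Step 2: gcd(10, 26) = 2.
Since gcd = 2 != 1, 10 shares a common factor with 26, so it cannot be used.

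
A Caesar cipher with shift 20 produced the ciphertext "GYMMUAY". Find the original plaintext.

Step 1: Reverse the shift by subtracting 20 from each letter position.
  G (position 6) -> position (6-20) mod 26 = 12 -> M
  Y (position 24) -> position (24-20) mod 26 = 4 -> E
  M (position 12) -> position (12-20) mod 26 = 18 -> S
  M (position 12) -> position (12-20) mod 26 = 18 -> S
  U (position 20) -> position (20-20) mod 26 = 0 -> A
  A (position 0) -> position (0-20) mod 26 = 6 -> G
  Y (position 24) -> position (24-20) mod 26 = 4 -> E
Decrypted message: MESSAGE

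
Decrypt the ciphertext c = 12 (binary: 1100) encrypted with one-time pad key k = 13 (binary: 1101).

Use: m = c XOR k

Step 1: XOR ciphertext with key:
  Ciphertext: 1100
  Key:        1101
  XOR:        0001
Step 2: Plaintext = 0001 = 1 in decimal.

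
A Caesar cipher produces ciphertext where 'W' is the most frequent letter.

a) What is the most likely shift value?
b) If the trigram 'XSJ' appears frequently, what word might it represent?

Step 1: In English, 'E' is the most frequent letter (12.7%).
Step 2: The most frequent ciphertext letter is 'W' (position 22).
Step 3: Shift = (22 - 4) mod 26 = 18.
Step 4: Decrypt 'XSJ' by shifting back 18:
  X -> F
  S -> A
  J -> R
Step 5: 'XSJ' decrypts to 'FAR'.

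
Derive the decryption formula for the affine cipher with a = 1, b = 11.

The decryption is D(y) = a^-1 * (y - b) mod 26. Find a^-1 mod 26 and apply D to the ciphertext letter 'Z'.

Step 1: Find a^-1, the modular inverse of 1 mod 26.
Step 2: We need 1 * a^-1 = 1 (mod 26).
Step 3: 1 * 1 = 1 = 0 * 26 + 1, so a^-1 = 1.
Step 4: D(y) = 1(y - 11) mod 26.
Step 5: Apply to 'Z' (y = 25): D(25) = 1 * (25 - 11) mod 26 = 1 * 14 mod 26 = 14 -> 'O'.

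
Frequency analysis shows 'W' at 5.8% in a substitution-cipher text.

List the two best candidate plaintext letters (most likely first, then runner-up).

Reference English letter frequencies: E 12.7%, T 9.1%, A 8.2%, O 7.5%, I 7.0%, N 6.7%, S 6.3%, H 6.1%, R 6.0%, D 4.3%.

Step 1: Observed frequency of 'W' is 5.8%.
Step 2: Compute distances to each reference frequency and sort:
  R (6.0%): difference = 0.2% <-- BEST
  H (6.1%): difference = 0.3% <-- RUNNER-UP
  S (6.3%): difference = 0.5%
  N (6.7%): difference = 0.9%
  I (7.0%): difference = 1.2%
Step 3: Most likely is 'R' (6.0%, diff 0.2%); second most likely is 'H' (6.1%, diff 0.3%).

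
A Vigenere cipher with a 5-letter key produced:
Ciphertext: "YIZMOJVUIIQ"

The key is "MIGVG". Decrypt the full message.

Step 1: Key 'MIGVG' has length 5. Extended key: MIGVGMIGVGM
Step 2: Decrypt each position:
  Y(24) - M(12) = 12 = M
  I(8) - I(8) = 0 = A
  Z(25) - G(6) = 19 = T
  M(12) - V(21) = 17 = R
  O(14) - G(6) = 8 = I
  J(9) - M(12) = 23 = X
  V(21) - I(8) = 13 = N
  U(20) - G(6) = 14 = O
  I(8) - V(21) = 13 = N
  I(8) - G(6) = 2 = C
  Q(16) - M(12) = 4 = E
Plaintext: MATRIXNONCE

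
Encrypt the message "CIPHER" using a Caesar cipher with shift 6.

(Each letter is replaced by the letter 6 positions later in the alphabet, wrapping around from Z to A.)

Step 1: For each letter, shift forward by 6 positions (mod 26).
  C (position 2) -> position (2+6) mod 26 = 8 -> I
  I (position 8) -> position (8+6) mod 26 = 14 -> O
  P (position 15) -> position (15+6) mod 26 = 21 -> V
  H (position 7) -> position (7+6) mod 26 = 13 -> N
  E (position 4) -> position (4+6) mod 26 = 10 -> K
  R (position 17) -> position (17+6) mod 26 = 23 -> X
Result: IOVNKX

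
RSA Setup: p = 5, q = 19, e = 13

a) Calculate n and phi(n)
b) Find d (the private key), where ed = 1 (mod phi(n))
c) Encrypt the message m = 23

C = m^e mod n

Step 1: n = 5 * 19 = 95.
Step 2: phi(n) = (5-1)(19-1) = 4 * 18 = 72.
Step 3: Find d = 13^(-1) mod 72 = 61.
  Verify: 13 * 61 = 793 = 1 (mod 72).
Step 4: C = 23^13 mod 95 = 28.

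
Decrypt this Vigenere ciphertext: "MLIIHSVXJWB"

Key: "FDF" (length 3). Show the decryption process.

Step 1: Key 'FDF' has length 3. Extended key: FDFFDFFDFFD
Step 2: Decrypt each position:
  M(12) - F(5) = 7 = H
  L(11) - D(3) = 8 = I
  I(8) - F(5) = 3 = D
  I(8) - F(5) = 3 = D
  H(7) - D(3) = 4 = E
  S(18) - F(5) = 13 = N
  V(21) - F(5) = 16 = Q
  X(23) - D(3) = 20 = U
  J(9) - F(5) = 4 = E
  W(22) - F(5) = 17 = R
  B(1) - D(3) = 24 = Y
Plaintext: HIDDENQUERY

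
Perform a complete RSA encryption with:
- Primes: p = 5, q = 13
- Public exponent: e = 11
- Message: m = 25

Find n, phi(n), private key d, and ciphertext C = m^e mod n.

Step 1: n = 5 * 13 = 65.
Step 2: phi(n) = (5-1)(13-1) = 4 * 12 = 48.
Step 3: Find d = 11^(-1) mod 48 = 35.
  Verify: 11 * 35 = 385 = 1 (mod 48).
Step 4: C = 25^11 mod 65 = 25.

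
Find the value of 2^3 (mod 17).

Step 1: Compute 2^3 mod 17 step by step, reducing modulo 17 at each step.
  2^1 mod 17 = 2
  2^2 mod 17 = (2 * 2) mod 17 = 4
  2^3 mod 17 = (4 * 2) mod 17 = 8
Step 2: Result = 8.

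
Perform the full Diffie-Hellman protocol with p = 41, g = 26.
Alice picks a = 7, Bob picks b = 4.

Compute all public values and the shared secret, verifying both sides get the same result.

Step 1: A = g^a mod p = 26^7 mod 41 = 7.
Step 2: B = g^b mod p = 26^4 mod 41 = 31.
Step 3: Alice computes s = B^a mod p = 31^7 mod 41 = 23.
Step 4: Bob computes s = A^b mod p = 7^4 mod 41 = 23.
Both sides agree: shared secret = 23.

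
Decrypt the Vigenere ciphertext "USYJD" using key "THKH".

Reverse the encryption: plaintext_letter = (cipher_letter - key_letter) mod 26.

Step 1: Extend key: THKHT
Step 2: Decrypt each letter (c - k) mod 26:
  U(20) - T(19) = (20-19) mod 26 = 1 = B
  S(18) - H(7) = (18-7) mod 26 = 11 = L
  Y(24) - K(10) = (24-10) mod 26 = 14 = O
  J(9) - H(7) = (9-7) mod 26 = 2 = C
  D(3) - T(19) = (3-19) mod 26 = 10 = K
Plaintext: BLOCK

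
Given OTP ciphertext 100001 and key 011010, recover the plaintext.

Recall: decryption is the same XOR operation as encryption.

Step 1: XOR ciphertext with key:
  Ciphertext: 100001
  Key:        011010
  XOR:        111011
Step 2: Plaintext = 111011 = 59 in decimal.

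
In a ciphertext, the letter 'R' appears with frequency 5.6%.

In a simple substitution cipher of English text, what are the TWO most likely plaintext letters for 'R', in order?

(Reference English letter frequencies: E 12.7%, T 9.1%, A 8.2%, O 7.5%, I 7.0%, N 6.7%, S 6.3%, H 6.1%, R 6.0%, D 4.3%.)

Step 1: Observed frequency of 'R' is 5.6%.
Step 2: Compute distances to each reference frequency and sort:
  R (6.0%): difference = 0.4% <-- BEST
  H (6.1%): difference = 0.5% <-- RUNNER-UP
  S (6.3%): difference = 0.7%
  N (6.7%): difference = 1.1%
  D (4.3%): difference = 1.3%
Step 3: Most likely is 'R' (6.0%, diff 0.4%); second most likely is 'H' (6.1%, diff 0.5%).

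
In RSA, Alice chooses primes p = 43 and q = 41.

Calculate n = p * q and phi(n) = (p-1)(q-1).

Step 1: n = p * q = 43 * 41 = 1763.
Step 2: phi(n) = (p-1)(q-1) = 42 * 40 = 1680.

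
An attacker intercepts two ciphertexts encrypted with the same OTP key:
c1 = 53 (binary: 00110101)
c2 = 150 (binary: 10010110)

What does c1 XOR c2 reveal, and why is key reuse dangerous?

Step 1: c1 XOR c2 = (m1 XOR k) XOR (m2 XOR k).
Step 2: By XOR associativity/commutativity: = m1 XOR m2 XOR k XOR k = m1 XOR m2.
Step 3: 00110101 XOR 10010110 = 10100011 = 163.
Step 4: The key cancels out! An attacker learns m1 XOR m2 = 163, revealing the relationship between plaintexts.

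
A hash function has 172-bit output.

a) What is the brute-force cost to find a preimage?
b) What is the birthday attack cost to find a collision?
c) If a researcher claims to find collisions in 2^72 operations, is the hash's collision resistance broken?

Step 1: Preimage resistance requires brute-force of 2^172 operations.
Step 2: Collision resistance (birthday bound) = 2^(172/2) = 2^86.
Step 3: The claimed attack costs 2^72 operations.
Step 4: Since 2^72 < 2^86, the claimed attack beats the generic birthday bound, so collision resistance is broken.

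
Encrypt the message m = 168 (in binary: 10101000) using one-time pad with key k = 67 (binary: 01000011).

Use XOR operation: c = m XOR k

Step 1: Write out the XOR operation bit by bit:
  Message: 10101000
  Key:     01000011
  XOR:     11101011
Step 2: Convert to decimal: 11101011 = 235.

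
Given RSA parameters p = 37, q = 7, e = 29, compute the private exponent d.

Step 1: n = 37 * 7 = 259.
Step 2: phi(n) = 36 * 6 = 216.
Step 3: Find d such that 29 * d = 1 (mod 216).
Step 4: d = 29^(-1) mod 216 = 149.
Verification: 29 * 149 = 4321 = 20 * 216 + 1.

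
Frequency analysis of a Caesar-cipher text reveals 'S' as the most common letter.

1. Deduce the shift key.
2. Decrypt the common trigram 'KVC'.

Step 1: In English, 'E' is the most frequent letter (12.7%).
Step 2: The most frequent ciphertext letter is 'S' (position 18).
Step 3: Shift = (18 - 4) mod 26 = 14.
Step 4: Decrypt 'KVC' by shifting back 14:
  K -> W
  V -> H
  C -> O
Step 5: 'KVC' decrypts to 'WHO'.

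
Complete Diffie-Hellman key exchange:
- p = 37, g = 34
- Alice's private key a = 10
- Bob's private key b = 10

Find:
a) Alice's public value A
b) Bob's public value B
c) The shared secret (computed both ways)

Step 1: A = g^a mod p = 34^10 mod 37 = 34.
Step 2: B = g^b mod p = 34^10 mod 37 = 34.
Step 3: Alice computes s = B^a mod p = 34^10 mod 37 = 34.
Step 4: Bob computes s = A^b mod p = 34^10 mod 37 = 34.
Both sides agree: shared secret = 34.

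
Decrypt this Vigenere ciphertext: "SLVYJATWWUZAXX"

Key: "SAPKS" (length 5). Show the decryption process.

Step 1: Key 'SAPKS' has length 5. Extended key: SAPKSSAPKSSAPK
Step 2: Decrypt each position:
  S(18) - S(18) = 0 = A
  L(11) - A(0) = 11 = L
  V(21) - P(15) = 6 = G
  Y(24) - K(10) = 14 = O
  J(9) - S(18) = 17 = R
  A(0) - S(18) = 8 = I
  T(19) - A(0) = 19 = T
  W(22) - P(15) = 7 = H
  W(22) - K(10) = 12 = M
  U(20) - S(18) = 2 = C
  Z(25) - S(18) = 7 = H
  A(0) - A(0) = 0 = A
  X(23) - P(15) = 8 = I
  X(23) - K(10) = 13 = N
Plaintext: ALGORITHMCHAIN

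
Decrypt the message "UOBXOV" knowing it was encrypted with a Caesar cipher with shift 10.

Step 1: Reverse the shift by subtracting 10 from each letter position.
  U (position 20) -> position (20-10) mod 26 = 10 -> K
  O (position 14) -> position (14-10) mod 26 = 4 -> E
  B (position 1) -> position (1-10) mod 26 = 17 -> R
  X (position 23) -> position (23-10) mod 26 = 13 -> N
  O (position 14) -> position (14-10) mod 26 = 4 -> E
  V (position 21) -> position (21-10) mod 26 = 11 -> L
Decrypted message: KERNEL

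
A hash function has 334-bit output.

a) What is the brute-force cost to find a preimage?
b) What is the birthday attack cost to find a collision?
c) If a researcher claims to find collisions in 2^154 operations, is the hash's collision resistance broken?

Step 1: Preimage resistance requires brute-force of 2^334 operations.
Step 2: Collision resistance (birthday bound) = 2^(334/2) = 2^167.
Step 3: The claimed attack costs 2^154 operations.
Step 4: Since 2^154 < 2^167, the claimed attack beats the generic birthday bound, so collision resistance is broken.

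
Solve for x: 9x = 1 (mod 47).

Step 1: We need x such that 9 * x = 1 (mod 47).
Step 2: Using the extended Euclidean algorithm or trial:
  9 * 21 = 189 = 4 * 47 + 1.
Step 3: Since 189 mod 47 = 1, the inverse is x = 21.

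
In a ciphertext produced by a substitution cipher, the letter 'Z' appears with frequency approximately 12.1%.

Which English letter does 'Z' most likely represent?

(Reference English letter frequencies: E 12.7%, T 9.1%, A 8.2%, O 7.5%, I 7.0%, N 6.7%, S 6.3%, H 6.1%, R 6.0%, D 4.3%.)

Step 1: The observed frequency is 12.1%.
Step 2: Compare with English frequencies:
  E: 12.7% (difference: 0.6%) <-- closest
  T: 9.1% (difference: 3.0%)
  A: 8.2% (difference: 3.9%)
  O: 7.5% (difference: 4.6%)
  I: 7.0% (difference: 5.1%)
  N: 6.7% (difference: 5.4%)
  S: 6.3% (difference: 5.8%)
  H: 6.1% (difference: 6.0%)
  R: 6.0% (difference: 6.1%)
  D: 4.3% (difference: 7.8%)
Step 3: 'Z' most likely represents 'E' (frequency 12.7%).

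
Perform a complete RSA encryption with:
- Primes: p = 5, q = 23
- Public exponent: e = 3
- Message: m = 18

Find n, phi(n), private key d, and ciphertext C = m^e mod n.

Step 1: n = 5 * 23 = 115.
Step 2: phi(n) = (5-1)(23-1) = 4 * 22 = 88.
Step 3: Find d = 3^(-1) mod 88 = 59.
  Verify: 3 * 59 = 177 = 1 (mod 88).
Step 4: C = 18^3 mod 115 = 82.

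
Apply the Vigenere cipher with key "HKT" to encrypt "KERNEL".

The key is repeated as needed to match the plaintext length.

Step 1: Repeat key to match plaintext length:
  Plaintext: KERNEL
  Key:       HKTHKT
Step 2: Encrypt each letter:
  K(10) + H(7) = (10+7) mod 26 = 17 = R
  E(4) + K(10) = (4+10) mod 26 = 14 = O
  R(17) + T(19) = (17+19) mod 26 = 10 = K
  N(13) + H(7) = (13+7) mod 26 = 20 = U
  E(4) + K(10) = (4+10) mod 26 = 14 = O
  L(11) + T(19) = (11+19) mod 26 = 4 = E
Ciphertext: ROKUOE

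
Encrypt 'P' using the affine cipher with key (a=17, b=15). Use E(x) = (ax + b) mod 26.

Step 1: Convert 'P' to number: x = 15.
Step 2: E(15) = (17 * 15 + 15) mod 26 = 270 mod 26 = 10.
Step 3: Convert 10 back to letter: K.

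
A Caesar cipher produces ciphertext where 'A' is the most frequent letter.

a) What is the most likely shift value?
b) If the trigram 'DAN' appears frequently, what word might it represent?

Step 1: In English, 'E' is the most frequent letter (12.7%).
Step 2: The most frequent ciphertext letter is 'A' (position 0).
Step 3: Shift = (0 - 4) mod 26 = 22.
Step 4: Decrypt 'DAN' by shifting back 22:
  D -> H
  A -> E
  N -> R
Step 5: 'DAN' decrypts to 'HER'.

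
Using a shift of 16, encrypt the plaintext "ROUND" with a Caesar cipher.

Step 1: For each letter, shift forward by 16 positions (mod 26).
  R (position 17) -> position (17+16) mod 26 = 7 -> H
  O (position 14) -> position (14+16) mod 26 = 4 -> E
  U (position 20) -> position (20+16) mod 26 = 10 -> K
  N (position 13) -> position (13+16) mod 26 = 3 -> D
  D (position 3) -> position (3+16) mod 26 = 19 -> T
Result: HEKDT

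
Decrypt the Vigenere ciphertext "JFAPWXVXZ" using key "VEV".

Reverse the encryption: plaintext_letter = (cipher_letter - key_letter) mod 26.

Step 1: Extend key: VEVVEVVEV
Step 2: Decrypt each letter (c - k) mod 26:
  J(9) - V(21) = (9-21) mod 26 = 14 = O
  F(5) - E(4) = (5-4) mod 26 = 1 = B
  A(0) - V(21) = (0-21) mod 26 = 5 = F
  P(15) - V(21) = (15-21) mod 26 = 20 = U
  W(22) - E(4) = (22-4) mod 26 = 18 = S
  X(23) - V(21) = (23-21) mod 26 = 2 = C
  V(21) - V(21) = (21-21) mod 26 = 0 = A
  X(23) - E(4) = (23-4) mod 26 = 19 = T
  Z(25) - V(21) = (25-21) mod 26 = 4 = E
Plaintext: OBFUSCATE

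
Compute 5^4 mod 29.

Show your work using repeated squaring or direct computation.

Step 1: Compute 5^4 mod 29 step by step, reducing modulo 29 at each step.
  5^1 mod 29 = 5
  5^2 mod 29 = (5 * 5) mod 29 = 25
  5^3 mod 29 = (25 * 5) mod 29 = 9
  5^4 mod 29 = (9 * 5) mod 29 = 16
Step 2: Result = 16.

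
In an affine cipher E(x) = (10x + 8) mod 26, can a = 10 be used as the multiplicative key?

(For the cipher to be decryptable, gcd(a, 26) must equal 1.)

Step 1: Compute gcd(10, 26).
Step 2: gcd(10, 26) = 2.
Since gcd = 2 != 1, 10 shares a common factor with 26, so it cannot be used.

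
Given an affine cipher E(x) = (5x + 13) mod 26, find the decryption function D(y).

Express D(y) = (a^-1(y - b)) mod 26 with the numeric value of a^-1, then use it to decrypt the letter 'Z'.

Step 1: Find a^-1, the modular inverse of 5 mod 26.
Step 2: We need 5 * a^-1 = 1 (mod 26).
Step 3: 5 * 21 = 105 = 4 * 26 + 1, so a^-1 = 21.
Step 4: D(y) = 21(y - 13) mod 26.
Step 5: Apply to 'Z' (y = 25): D(25) = 21 * (25 - 13) mod 26 = 21 * 12 mod 26 = 18 -> 'S'.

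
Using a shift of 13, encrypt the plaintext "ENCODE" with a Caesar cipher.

Step 1: For each letter, shift forward by 13 positions (mod 26).
  E (position 4) -> position (4+13) mod 26 = 17 -> R
  N (position 13) -> position (13+13) mod 26 = 0 -> A
  C (position 2) -> position (2+13) mod 26 = 15 -> P
  O (position 14) -> position (14+13) mod 26 = 1 -> B
  D (position 3) -> position (3+13) mod 26 = 16 -> Q
  E (position 4) -> position (4+13) mod 26 = 17 -> R
Result: RAPBQR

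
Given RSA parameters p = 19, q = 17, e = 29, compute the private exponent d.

Step 1: n = 19 * 17 = 323.
Step 2: phi(n) = 18 * 16 = 288.
Step 3: Find d such that 29 * d = 1 (mod 288).
Step 4: d = 29^(-1) mod 288 = 149.
Verification: 29 * 149 = 4321 = 15 * 288 + 1.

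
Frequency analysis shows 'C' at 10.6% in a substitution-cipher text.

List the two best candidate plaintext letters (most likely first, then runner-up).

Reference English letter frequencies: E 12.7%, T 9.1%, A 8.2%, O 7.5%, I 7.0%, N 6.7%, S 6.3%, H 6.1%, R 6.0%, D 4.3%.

Step 1: Observed frequency of 'C' is 10.6%.
Step 2: Compute distances to each reference frequency and sort:
  T (9.1%): difference = 1.5% <-- BEST
  E (12.7%): difference = 2.1% <-- RUNNER-UP
  A (8.2%): difference = 2.4%
  O (7.5%): difference = 3.1%
  I (7.0%): difference = 3.6%
Step 3: Most likely is 'T' (9.1%, diff 1.5%); second most likely is 'E' (12.7%, diff 2.1%).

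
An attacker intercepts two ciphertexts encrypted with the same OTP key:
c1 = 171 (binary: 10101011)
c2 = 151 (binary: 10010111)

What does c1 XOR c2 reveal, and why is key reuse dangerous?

Step 1: c1 XOR c2 = (m1 XOR k) XOR (m2 XOR k).
Step 2: By XOR associativity/commutativity: = m1 XOR m2 XOR k XOR k = m1 XOR m2.
Step 3: 10101011 XOR 10010111 = 00111100 = 60.
Step 4: The key cancels out! An attacker learns m1 XOR m2 = 60, revealing the relationship between plaintexts.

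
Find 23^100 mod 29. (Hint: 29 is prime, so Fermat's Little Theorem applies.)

Step 1: Since 29 is prime, by Fermat's Little Theorem: 23^28 = 1 (mod 29).
Step 2: Reduce exponent: 100 mod 28 = 16.
Step 3: So 23^100 = 23^16 (mod 29).
Step 4: 23^16 mod 29 = 7.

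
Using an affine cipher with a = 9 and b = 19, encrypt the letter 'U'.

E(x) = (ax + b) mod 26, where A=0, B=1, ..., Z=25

Step 1: Convert 'U' to number: x = 20.
Step 2: E(20) = (9 * 20 + 19) mod 26 = 199 mod 26 = 17.
Step 3: Convert 17 back to letter: R.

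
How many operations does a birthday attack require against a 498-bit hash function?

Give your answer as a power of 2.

Step 1: The birthday paradox gives collision probability ~50% after sqrt(2^n) = 2^(n/2) hashes.
Step 2: For 498-bit output: 2^(498/2) = 2^249.
Step 3: Approximately 2^249 hash computations needed.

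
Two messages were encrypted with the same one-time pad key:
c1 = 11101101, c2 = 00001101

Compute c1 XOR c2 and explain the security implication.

Step 1: c1 XOR c2 = (m1 XOR k) XOR (m2 XOR k).
Step 2: By XOR associativity/commutativity: = m1 XOR m2 XOR k XOR k = m1 XOR m2.
Step 3: 11101101 XOR 00001101 = 11100000 = 224.
Step 4: The key cancels out! An attacker learns m1 XOR m2 = 224, revealing the relationship between plaintexts.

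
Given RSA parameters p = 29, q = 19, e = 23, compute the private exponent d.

Step 1: n = 29 * 19 = 551.
Step 2: phi(n) = 28 * 18 = 504.
Step 3: Find d such that 23 * d = 1 (mod 504).
Step 4: d = 23^(-1) mod 504 = 263.
Verification: 23 * 263 = 6049 = 12 * 504 + 1.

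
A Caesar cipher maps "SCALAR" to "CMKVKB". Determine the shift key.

Step 1: Compare first letters: S (position 18) -> C (position 2).
Step 2: Shift = (2 - 18) mod 26 = 10.
The shift value is 10.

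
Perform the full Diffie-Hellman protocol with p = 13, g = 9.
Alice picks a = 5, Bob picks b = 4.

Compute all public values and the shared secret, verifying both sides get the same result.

Step 1: A = g^a mod p = 9^5 mod 13 = 3.
Step 2: B = g^b mod p = 9^4 mod 13 = 9.
Step 3: Alice computes s = B^a mod p = 9^5 mod 13 = 3.
Step 4: Bob computes s = A^b mod p = 3^4 mod 13 = 3.
Both sides agree: shared secret = 3.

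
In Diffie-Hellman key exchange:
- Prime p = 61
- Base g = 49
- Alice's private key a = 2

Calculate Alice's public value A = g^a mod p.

Step 1: A = g^a mod p = 49^2 mod 61.
  49^1 mod 61 = 49
  49^2 mod 61 = (49 * 49) mod 61 = 22
Result: A = 22.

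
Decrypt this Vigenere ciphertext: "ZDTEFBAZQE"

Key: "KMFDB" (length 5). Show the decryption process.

Step 1: Key 'KMFDB' has length 5. Extended key: KMFDBKMFDB
Step 2: Decrypt each position:
  Z(25) - K(10) = 15 = P
  D(3) - M(12) = 17 = R
  T(19) - F(5) = 14 = O
  E(4) - D(3) = 1 = B
  F(5) - B(1) = 4 = E
  B(1) - K(10) = 17 = R
  A(0) - M(12) = 14 = O
  Z(25) - F(5) = 20 = U
  Q(16) - D(3) = 13 = N
  E(4) - B(1) = 3 = D
Plaintext: PROBEROUND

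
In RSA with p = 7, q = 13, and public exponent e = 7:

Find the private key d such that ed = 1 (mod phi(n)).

Step 1: n = 7 * 13 = 91.
Step 2: phi(n) = 6 * 12 = 72.
Step 3: Find d such that 7 * d = 1 (mod 72).
Step 4: d = 7^(-1) mod 72 = 31.
Verification: 7 * 31 = 217 = 3 * 72 + 1.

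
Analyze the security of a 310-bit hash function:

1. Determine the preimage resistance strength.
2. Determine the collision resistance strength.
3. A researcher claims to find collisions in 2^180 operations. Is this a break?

Step 1: Preimage resistance requires brute-force of 2^310 operations.
Step 2: Collision resistance (birthday bound) = 2^(310/2) = 2^155.
Step 3: The claimed attack costs 2^180 operations.
Step 4: Since 2^180 >= 2^155, the claimed attack is no faster than the generic birthday attack, so this does not break collision resistance.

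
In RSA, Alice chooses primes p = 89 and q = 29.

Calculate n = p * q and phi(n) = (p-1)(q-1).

Step 1: n = p * q = 89 * 29 = 2581.
Step 2: phi(n) = (p-1)(q-1) = 88 * 28 = 2464.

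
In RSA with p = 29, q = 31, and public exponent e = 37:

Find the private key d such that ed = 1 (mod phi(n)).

Step 1: n = 29 * 31 = 899.
Step 2: phi(n) = 28 * 30 = 840.
Step 3: Find d such that 37 * d = 1 (mod 840).
Step 4: d = 37^(-1) mod 840 = 613.
Verification: 37 * 613 = 22681 = 27 * 840 + 1.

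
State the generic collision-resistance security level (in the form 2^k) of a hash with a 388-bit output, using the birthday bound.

Step 1: The birthday paradox gives collision probability ~50% after sqrt(2^n) = 2^(n/2) hashes.
Step 2: For 388-bit output: 2^(388/2) = 2^194.
Step 3: Approximately 2^194 hash computations needed.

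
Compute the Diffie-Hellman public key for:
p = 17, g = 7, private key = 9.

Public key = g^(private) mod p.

Step 1: A = g^a mod p = 7^9 mod 17.
  7^1 mod 17 = 7
  7^2 mod 17 = (7 * 7) mod 17 = 15
  7^3 mod 17 = (15 * 7) mod 17 = 3
  7^4 mod 17 = (3 * 7) mod 17 = 4
  7^5 mod 17 = (4 * 7) mod 17 = 11
  7^6 mod 17 = (11 * 7) mod 17 = 9
  7^7 mod 17 = (9 * 7) mod 17 = 12
  7^8 mod 17 = (12 * 7) mod 17 = 16
  7^9 mod 17 = (16 * 7) mod 17 = 10
Result: A = 10.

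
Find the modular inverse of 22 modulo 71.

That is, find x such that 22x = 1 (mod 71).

Step 1: We need x such that 22 * x = 1 (mod 71).
Step 2: Using the extended Euclidean algorithm or trial:
  22 * 42 = 924 = 13 * 71 + 1.
Step 3: Since 924 mod 71 = 1, the inverse is x = 42.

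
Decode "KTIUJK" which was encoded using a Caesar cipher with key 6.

Step 1: Reverse the shift by subtracting 6 from each letter position.
  K (position 10) -> position (10-6) mod 26 = 4 -> E
  T (position 19) -> position (19-6) mod 26 = 13 -> N
  I (position 8) -> position (8-6) mod 26 = 2 -> C
  U (position 20) -> position (20-6) mod 26 = 14 -> O
  J (position 9) -> position (9-6) mod 26 = 3 -> D
  K (position 10) -> position (10-6) mod 26 = 4 -> E
Decrypted message: ENCODE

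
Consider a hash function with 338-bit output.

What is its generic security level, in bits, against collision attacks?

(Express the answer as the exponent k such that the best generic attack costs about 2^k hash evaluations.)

Step 1: The hash has a 338-bit output.
Step 2: Collision resistance means it should be infeasible to find any x != y with h(x) = h(y).
By the birthday bound, a generic collision search succeeds after about sqrt(2^338) = 2^(338/2) = 2^169 evaluations.
Step 3: Security level = 169 bits.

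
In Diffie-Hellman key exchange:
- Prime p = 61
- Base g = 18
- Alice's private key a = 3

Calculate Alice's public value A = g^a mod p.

Step 1: A = g^a mod p = 18^3 mod 61.
  18^1 mod 61 = 18
  18^2 mod 61 = (18 * 18) mod 61 = 19
  18^3 mod 61 = (19 * 18) mod 61 = 37
Result: A = 37.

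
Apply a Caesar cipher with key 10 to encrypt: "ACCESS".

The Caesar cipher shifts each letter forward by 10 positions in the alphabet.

Step 1: For each letter, shift forward by 10 positions (mod 26).
  A (position 0) -> position (0+10) mod 26 = 10 -> K
  C (position 2) -> position (2+10) mod 26 = 12 -> M
  C (position 2) -> position (2+10) mod 26 = 12 -> M
  E (position 4) -> position (4+10) mod 26 = 14 -> O
  S (position 18) -> position (18+10) mod 26 = 2 -> C
  S (position 18) -> position (18+10) mod 26 = 2 -> C
Result: KMMOCC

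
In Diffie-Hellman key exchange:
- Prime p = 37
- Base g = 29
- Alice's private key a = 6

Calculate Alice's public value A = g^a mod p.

Step 1: A = g^a mod p = 29^6 mod 37.
  29^1 mod 37 = 29
  29^2 mod 37 = (29 * 29) mod 37 = 27
  29^3 mod 37 = (27 * 29) mod 37 = 6
  29^4 mod 37 = (6 * 29) mod 37 = 26
  29^5 mod 37 = (26 * 29) mod 37 = 14
  29^6 mod 37 = (14 * 29) mod 37 = 36
Result: A = 36.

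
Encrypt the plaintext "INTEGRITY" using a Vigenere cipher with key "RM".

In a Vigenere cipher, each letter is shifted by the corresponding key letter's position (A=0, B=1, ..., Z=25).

Step 1: Repeat key to match plaintext length:
  Plaintext: INTEGRITY
  Key:       RMRMRMRMR
Step 2: Encrypt each letter:
  I(8) + R(17) = (8+17) mod 26 = 25 = Z
  N(13) + M(12) = (13+12) mod 26 = 25 = Z
  T(19) + R(17) = (19+17) mod 26 = 10 = K
  E(4) + M(12) = (4+12) mod 26 = 16 = Q
  G(6) + R(17) = (6+17) mod 26 = 23 = X
  R(17) + M(12) = (17+12) mod 26 = 3 = D
  I(8) + R(17) = (8+17) mod 26 = 25 = Z
  T(19) + M(12) = (19+12) mod 26 = 5 = F
  Y(24) + R(17) = (24+17) mod 26 = 15 = P
Ciphertext: ZZKQXDZFP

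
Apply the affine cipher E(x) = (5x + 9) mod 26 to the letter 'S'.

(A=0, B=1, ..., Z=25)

Step 1: Convert 'S' to number: x = 18.
Step 2: E(18) = (5 * 18 + 9) mod 26 = 99 mod 26 = 21.
Step 3: Convert 21 back to letter: V.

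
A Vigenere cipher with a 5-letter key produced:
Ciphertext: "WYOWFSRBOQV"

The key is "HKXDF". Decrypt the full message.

Step 1: Key 'HKXDF' has length 5. Extended key: HKXDFHKXDFH
Step 2: Decrypt each position:
  W(22) - H(7) = 15 = P
  Y(24) - K(10) = 14 = O
  O(14) - X(23) = 17 = R
  W(22) - D(3) = 19 = T
  F(5) - F(5) = 0 = A
  S(18) - H(7) = 11 = L
  R(17) - K(10) = 7 = H
  B(1) - X(23) = 4 = E
  O(14) - D(3) = 11 = L
  Q(16) - F(5) = 11 = L
  V(21) - H(7) = 14 = O
Plaintext: PORTALHELLO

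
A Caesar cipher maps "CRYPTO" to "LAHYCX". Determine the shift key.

Step 1: Compare first letters: C (position 2) -> L (position 11).
Step 2: Shift = (11 - 2) mod 26 = 9.
The shift value is 9.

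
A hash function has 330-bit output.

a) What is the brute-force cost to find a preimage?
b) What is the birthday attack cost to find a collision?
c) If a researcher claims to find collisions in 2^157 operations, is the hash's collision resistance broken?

Step 1: Preimage resistance requires brute-force of 2^330 operations.
Step 2: Collision resistance (birthday bound) = 2^(330/2) = 2^165.
Step 3: The claimed attack costs 2^157 operations.
Step 4: Since 2^157 < 2^165, the claimed attack beats the generic birthday bound, so collision resistance is broken.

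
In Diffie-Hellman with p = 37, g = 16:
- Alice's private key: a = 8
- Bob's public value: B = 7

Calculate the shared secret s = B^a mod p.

Step 1: s = B^a mod p = 7^8 mod 37.
  7^1 mod 37 = 7
  7^2 mod 37 = (7 * 7) mod 37 = 12
  7^3 mod 37 = (12 * 7) mod 37 = 10
  7^4 mod 37 = (10 * 7) mod 37 = 33
  7^5 mod 37 = (33 * 7) mod 37 = 9
  7^6 mod 37 = (9 * 7) mod 37 = 26
  7^7 mod 37 = (26 * 7) mod 37 = 34
  7^8 mod 37 = (34 * 7) mod 37 = 16
Result: shared secret = 16.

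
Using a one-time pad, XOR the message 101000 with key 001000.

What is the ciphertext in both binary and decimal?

Step 1: Write out the XOR operation bit by bit:
  Message: 101000
  Key:     001000
  XOR:     100000
Step 2: Convert to decimal: 100000 = 32.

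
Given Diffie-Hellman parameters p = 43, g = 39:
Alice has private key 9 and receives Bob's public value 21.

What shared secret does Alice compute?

Step 1: s = B^a mod p = 21^9 mod 43.
  21^1 mod 43 = 21
  21^2 mod 43 = (21 * 21) mod 43 = 11
  21^3 mod 43 = (11 * 21) mod 43 = 16
  21^4 mod 43 = (16 * 21) mod 43 = 35
  21^5 mod 43 = (35 * 21) mod 43 = 4
  21^6 mod 43 = (4 * 21) mod 43 = 41
  21^7 mod 43 = (41 * 21) mod 43 = 1
  21^8 mod 43 = (1 * 21) mod 43 = 21
  21^9 mod 43 = (21 * 21) mod 43 = 11
Result: shared secret = 11.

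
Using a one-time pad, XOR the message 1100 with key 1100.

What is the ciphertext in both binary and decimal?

Step 1: Write out the XOR operation bit by bit:
  Message: 1100
  Key:     1100
  XOR:     0000
Step 2: Convert to decimal: 0000 = 0.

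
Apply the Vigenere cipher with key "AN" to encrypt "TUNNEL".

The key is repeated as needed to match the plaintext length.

Step 1: Repeat key to match plaintext length:
  Plaintext: TUNNEL
  Key:       ANANAN
Step 2: Encrypt each letter:
  T(19) + A(0) = (19+0) mod 26 = 19 = T
  U(20) + N(13) = (20+13) mod 26 = 7 = H
  N(13) + A(0) = (13+0) mod 26 = 13 = N
  N(13) + N(13) = (13+13) mod 26 = 0 = A
  E(4) + A(0) = (4+0) mod 26 = 4 = E
  L(11) + N(13) = (11+13) mod 26 = 24 = Y
Ciphertext: THNAEY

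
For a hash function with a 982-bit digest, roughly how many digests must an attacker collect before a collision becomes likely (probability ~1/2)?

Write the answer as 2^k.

Step 1: The birthday paradox gives collision probability ~50% after sqrt(2^n) = 2^(n/2) hashes.
Step 2: For 982-bit output: 2^(982/2) = 2^491.
Step 3: Approximately 2^491 hash computations needed.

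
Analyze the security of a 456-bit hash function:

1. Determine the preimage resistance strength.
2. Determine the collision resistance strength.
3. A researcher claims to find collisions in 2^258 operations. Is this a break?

Step 1: Preimage resistance requires brute-force of 2^456 operations.
Step 2: Collision resistance (birthday bound) = 2^(456/2) = 2^228.
Step 3: The claimed attack costs 2^258 operations.
Step 4: Since 2^258 >= 2^228, the claimed attack is no faster than the generic birthday attack, so this does not break collision resistance.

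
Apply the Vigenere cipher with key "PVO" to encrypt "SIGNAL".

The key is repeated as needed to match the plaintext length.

Step 1: Repeat key to match plaintext length:
  Plaintext: SIGNAL
  Key:       PVOPVO
Step 2: Encrypt each letter:
  S(18) + P(15) = (18+15) mod 26 = 7 = H
  I(8) + V(21) = (8+21) mod 26 = 3 = D
  G(6) + O(14) = (6+14) mod 26 = 20 = U
  N(13) + P(15) = (13+15) mod 26 = 2 = C
  A(0) + V(21) = (0+21) mod 26 = 21 = V
  L(11) + O(14) = (11+14) mod 26 = 25 = Z
Ciphertext: HDUCVZ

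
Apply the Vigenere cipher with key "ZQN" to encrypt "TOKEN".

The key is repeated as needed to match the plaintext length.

Step 1: Repeat key to match plaintext length:
  Plaintext: TOKEN
  Key:       ZQNZQ
Step 2: Encrypt each letter:
  T(19) + Z(25) = (19+25) mod 26 = 18 = S
  O(14) + Q(16) = (14+16) mod 26 = 4 = E
  K(10) + N(13) = (10+13) mod 26 = 23 = X
  E(4) + Z(25) = (4+25) mod 26 = 3 = D
  N(13) + Q(16) = (13+16) mod 26 = 3 = D
Ciphertext: SEXDD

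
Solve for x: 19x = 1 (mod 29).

Step 1: We need x such that 19 * x = 1 (mod 29).
Step 2: Using the extended Euclidean algorithm or trial:
  19 * 26 = 494 = 17 * 29 + 1.
Step 3: Since 494 mod 29 = 1, the inverse is x = 26.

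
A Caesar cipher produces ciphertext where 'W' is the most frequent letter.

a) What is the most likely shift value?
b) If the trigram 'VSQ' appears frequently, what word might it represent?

Step 1: In English, 'E' is the most frequent letter (12.7%).
Step 2: The most frequent ciphertext letter is 'W' (position 22).
Step 3: Shift = (22 - 4) mod 26 = 18.
Step 4: Decrypt 'VSQ' by shifting back 18:
  V -> D
  S -> A
  Q -> Y
Step 5: 'VSQ' decrypts to 'DAY'.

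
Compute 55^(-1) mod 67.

Step 1: We need x such that 55 * x = 1 (mod 67).
Step 2: Using the extended Euclidean algorithm or trial:
  55 * 39 = 2145 = 32 * 67 + 1.
Step 3: Since 2145 mod 67 = 1, the inverse is x = 39.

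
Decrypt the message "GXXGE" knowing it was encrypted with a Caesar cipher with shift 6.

Step 1: Reverse the shift by subtracting 6 from each letter position.
  G (position 6) -> position (6-6) mod 26 = 0 -> A
  X (position 23) -> position (23-6) mod 26 = 17 -> R
  X (position 23) -> position (23-6) mod 26 = 17 -> R
  G (position 6) -> position (6-6) mod 26 = 0 -> A
  E (position 4) -> position (4-6) mod 26 = 24 -> Y
Decrypted message: ARRAY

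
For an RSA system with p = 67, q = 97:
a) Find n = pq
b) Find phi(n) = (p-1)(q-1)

Step 1: n = p * q = 67 * 97 = 6499.
Step 2: phi(n) = (p-1)(q-1) = 66 * 96 = 6336.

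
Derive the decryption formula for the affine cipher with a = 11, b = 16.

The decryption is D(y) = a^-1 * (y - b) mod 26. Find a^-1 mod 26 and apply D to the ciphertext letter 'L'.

Step 1: Find a^-1, the modular inverse of 11 mod 26.
Step 2: We need 11 * a^-1 = 1 (mod 26).
Step 3: 11 * 19 = 209 = 8 * 26 + 1, so a^-1 = 19.
Step 4: D(y) = 19(y - 16) mod 26.
Step 5: Apply to 'L' (y = 11): D(11) = 19 * (11 - 16) mod 26 = 19 * -5 mod 26 = 9 -> 'J'.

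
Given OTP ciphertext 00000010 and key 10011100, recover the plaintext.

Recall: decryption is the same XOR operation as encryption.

Step 1: XOR ciphertext with key:
  Ciphertext: 00000010
  Key:        10011100
  XOR:        10011110
Step 2: Plaintext = 10011110 = 158 in decimal.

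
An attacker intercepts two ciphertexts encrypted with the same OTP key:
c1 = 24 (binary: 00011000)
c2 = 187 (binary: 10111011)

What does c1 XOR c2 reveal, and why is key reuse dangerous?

Step 1: c1 XOR c2 = (m1 XOR k) XOR (m2 XOR k).
Step 2: By XOR associativity/commutativity: = m1 XOR m2 XOR k XOR k = m1 XOR m2.
Step 3: 00011000 XOR 10111011 = 10100011 = 163.
Step 4: The key cancels out! An attacker learns m1 XOR m2 = 163, revealing the relationship between plaintexts.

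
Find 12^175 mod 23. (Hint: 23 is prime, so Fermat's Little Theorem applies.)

Step 1: Since 23 is prime, by Fermat's Little Theorem: 12^22 = 1 (mod 23).
Step 2: Reduce exponent: 175 mod 22 = 21.
Step 3: So 12^175 = 12^21 (mod 23).
Step 4: 12^21 mod 23 = 2.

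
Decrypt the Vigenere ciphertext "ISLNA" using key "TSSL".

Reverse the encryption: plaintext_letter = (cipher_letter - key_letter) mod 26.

Step 1: Extend key: TSSLT
Step 2: Decrypt each letter (c - k) mod 26:
  I(8) - T(19) = (8-19) mod 26 = 15 = P
  S(18) - S(18) = (18-18) mod 26 = 0 = A
  L(11) - S(18) = (11-18) mod 26 = 19 = T
  N(13) - L(11) = (13-11) mod 26 = 2 = C
  A(0) - T(19) = (0-19) mod 26 = 7 = H
Plaintext: PATCH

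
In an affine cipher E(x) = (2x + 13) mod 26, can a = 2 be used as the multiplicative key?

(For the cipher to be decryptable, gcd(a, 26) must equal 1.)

Step 1: Compute gcd(2, 26).
Step 2: gcd(2, 26) = 2.
Since gcd = 2 != 1, 2 shares a common factor with 26, so it cannot be used.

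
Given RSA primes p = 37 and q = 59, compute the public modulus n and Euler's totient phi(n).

Step 1: n = p * q = 37 * 59 = 2183.
Step 2: phi(n) = (p-1)(q-1) = 36 * 58 = 2088.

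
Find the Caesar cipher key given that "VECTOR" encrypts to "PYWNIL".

Step 1: Compare first letters: V (position 21) -> P (position 15).
Step 2: Shift = (15 - 21) mod 26 = 20.
The shift value is 20.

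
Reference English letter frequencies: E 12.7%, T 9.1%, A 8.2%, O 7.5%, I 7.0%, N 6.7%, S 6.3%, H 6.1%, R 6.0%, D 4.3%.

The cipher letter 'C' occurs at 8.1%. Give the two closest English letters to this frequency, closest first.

Step 1: Observed frequency of 'C' is 8.1%.
Step 2: Compute distances to each reference frequency and sort:
  A (8.2%): difference = 0.1% <-- BEST
  O (7.5%): difference = 0.6% <-- RUNNER-UP
  T (9.1%): difference = 1.0%
  I (7.0%): difference = 1.1%
  N (6.7%): difference = 1.4%
Step 3: Most likely is 'A' (8.2%, diff 0.1%); second most likely is 'O' (7.5%, diff 0.6%).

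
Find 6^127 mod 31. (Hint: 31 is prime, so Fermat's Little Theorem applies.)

Step 1: Since 31 is prime, by Fermat's Little Theorem: 6^30 = 1 (mod 31).
Step 2: Reduce exponent: 127 mod 30 = 7.
Step 3: So 6^127 = 6^7 (mod 31).
Step 4: 6^7 mod 31 = 6.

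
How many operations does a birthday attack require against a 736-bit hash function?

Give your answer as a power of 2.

Step 1: The birthday paradox gives collision probability ~50% after sqrt(2^n) = 2^(n/2) hashes.
Step 2: For 736-bit output: 2^(736/2) = 2^368.
Step 3: Approximately 2^368 hash computations needed.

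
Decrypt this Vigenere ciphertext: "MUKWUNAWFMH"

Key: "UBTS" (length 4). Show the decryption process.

Step 1: Key 'UBTS' has length 4. Extended key: UBTSUBTSUBT
Step 2: Decrypt each position:
  M(12) - U(20) = 18 = S
  U(20) - B(1) = 19 = T
  K(10) - T(19) = 17 = R
  W(22) - S(18) = 4 = E
  U(20) - U(20) = 0 = A
  N(13) - B(1) = 12 = M
  A(0) - T(19) = 7 = H
  W(22) - S(18) = 4 = E
  F(5) - U(20) = 11 = L
  M(12) - B(1) = 11 = L
  H(7) - T(19) = 14 = O
Plaintext: STREAMHELLO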